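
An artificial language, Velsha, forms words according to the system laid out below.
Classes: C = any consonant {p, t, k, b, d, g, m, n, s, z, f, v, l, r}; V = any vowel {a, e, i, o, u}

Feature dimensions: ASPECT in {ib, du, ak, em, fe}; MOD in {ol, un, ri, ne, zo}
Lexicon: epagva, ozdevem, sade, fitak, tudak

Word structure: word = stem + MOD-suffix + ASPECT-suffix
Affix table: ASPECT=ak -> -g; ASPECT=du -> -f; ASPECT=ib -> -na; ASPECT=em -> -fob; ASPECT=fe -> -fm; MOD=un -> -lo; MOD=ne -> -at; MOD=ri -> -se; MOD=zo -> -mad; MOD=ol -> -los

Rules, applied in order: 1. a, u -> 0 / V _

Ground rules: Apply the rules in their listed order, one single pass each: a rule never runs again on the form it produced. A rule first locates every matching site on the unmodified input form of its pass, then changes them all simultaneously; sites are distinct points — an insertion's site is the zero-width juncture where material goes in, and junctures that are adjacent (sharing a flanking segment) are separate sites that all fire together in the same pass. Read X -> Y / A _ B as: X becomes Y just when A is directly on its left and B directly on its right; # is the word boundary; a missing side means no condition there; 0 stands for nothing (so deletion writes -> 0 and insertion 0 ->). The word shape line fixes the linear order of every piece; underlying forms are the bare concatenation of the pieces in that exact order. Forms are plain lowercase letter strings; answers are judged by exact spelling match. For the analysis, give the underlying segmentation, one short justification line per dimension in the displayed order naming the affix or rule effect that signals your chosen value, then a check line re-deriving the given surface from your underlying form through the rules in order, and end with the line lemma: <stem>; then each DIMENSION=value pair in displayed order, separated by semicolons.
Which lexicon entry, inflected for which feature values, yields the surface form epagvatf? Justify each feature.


underlying: epagva-at-f
ASPECT=du - signalled by the affix -f
MOD=ne - signalled by the affix -at
check: epagvaatf -> epagvatf
lemma: epagva; ASPECT=du; MOD=ne


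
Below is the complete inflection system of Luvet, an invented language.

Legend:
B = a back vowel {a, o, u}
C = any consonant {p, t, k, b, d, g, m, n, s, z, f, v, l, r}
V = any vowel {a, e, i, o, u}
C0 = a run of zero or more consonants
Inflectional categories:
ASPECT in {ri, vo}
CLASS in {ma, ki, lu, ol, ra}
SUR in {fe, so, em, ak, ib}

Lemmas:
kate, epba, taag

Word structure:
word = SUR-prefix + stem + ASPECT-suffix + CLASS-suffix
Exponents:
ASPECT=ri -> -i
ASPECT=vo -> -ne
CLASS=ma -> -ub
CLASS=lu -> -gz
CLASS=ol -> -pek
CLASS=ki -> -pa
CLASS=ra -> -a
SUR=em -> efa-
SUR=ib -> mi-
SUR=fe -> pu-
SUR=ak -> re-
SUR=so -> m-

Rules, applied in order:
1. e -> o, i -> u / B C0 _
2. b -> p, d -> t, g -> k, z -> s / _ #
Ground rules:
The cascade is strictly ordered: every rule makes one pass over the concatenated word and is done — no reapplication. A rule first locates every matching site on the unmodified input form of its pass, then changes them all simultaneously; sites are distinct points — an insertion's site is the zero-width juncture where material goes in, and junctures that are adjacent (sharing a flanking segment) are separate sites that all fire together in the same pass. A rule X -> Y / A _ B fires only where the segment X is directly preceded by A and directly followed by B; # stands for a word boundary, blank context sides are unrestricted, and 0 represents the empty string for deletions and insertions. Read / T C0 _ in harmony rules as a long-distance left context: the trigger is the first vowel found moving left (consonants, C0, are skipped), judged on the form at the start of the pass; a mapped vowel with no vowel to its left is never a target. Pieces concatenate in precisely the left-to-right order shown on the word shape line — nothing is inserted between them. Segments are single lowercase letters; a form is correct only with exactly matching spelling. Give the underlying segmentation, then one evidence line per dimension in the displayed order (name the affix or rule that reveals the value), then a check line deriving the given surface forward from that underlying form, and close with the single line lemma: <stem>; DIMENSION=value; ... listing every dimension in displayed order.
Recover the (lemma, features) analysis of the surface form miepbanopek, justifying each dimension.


underlying: mi-epba-ne-pek
ASPECT=vo - signalled by the affix -ne
CLASS=ol - signalled by the affix -pek
SUR=ib - signalled by the affix mi-
check: miepbanepek -> miepbanopek -> miepbanopek
lemma: epba; ASPECT=vo; CLASS=ol; SUR=ib


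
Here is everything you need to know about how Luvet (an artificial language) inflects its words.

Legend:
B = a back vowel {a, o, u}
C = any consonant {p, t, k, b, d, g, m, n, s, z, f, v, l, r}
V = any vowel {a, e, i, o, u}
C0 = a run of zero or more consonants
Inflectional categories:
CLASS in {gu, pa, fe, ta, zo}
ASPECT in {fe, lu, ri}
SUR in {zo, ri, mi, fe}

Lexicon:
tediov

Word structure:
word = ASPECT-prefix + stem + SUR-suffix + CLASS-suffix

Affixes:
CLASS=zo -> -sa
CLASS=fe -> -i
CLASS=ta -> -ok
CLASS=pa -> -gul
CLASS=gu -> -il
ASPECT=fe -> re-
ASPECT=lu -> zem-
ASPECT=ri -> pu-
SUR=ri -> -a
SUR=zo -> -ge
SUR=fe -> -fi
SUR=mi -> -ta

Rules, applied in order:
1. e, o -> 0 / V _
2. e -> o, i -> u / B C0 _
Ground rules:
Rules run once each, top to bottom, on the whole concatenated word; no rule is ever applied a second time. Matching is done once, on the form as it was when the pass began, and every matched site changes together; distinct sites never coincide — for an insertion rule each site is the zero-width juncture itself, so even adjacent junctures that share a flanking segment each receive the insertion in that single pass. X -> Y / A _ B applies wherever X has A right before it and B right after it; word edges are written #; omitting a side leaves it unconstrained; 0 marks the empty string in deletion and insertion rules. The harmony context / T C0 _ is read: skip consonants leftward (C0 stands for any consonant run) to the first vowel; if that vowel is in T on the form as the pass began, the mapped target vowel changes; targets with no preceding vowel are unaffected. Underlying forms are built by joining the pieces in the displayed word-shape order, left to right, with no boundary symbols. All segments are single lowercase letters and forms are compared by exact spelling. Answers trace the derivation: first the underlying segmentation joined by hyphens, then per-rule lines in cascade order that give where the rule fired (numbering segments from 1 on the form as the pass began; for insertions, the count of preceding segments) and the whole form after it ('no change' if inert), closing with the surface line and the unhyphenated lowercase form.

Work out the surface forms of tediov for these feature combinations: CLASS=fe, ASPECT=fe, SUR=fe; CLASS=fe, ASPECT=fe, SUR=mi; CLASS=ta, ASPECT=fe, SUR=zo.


cell CLASS=fe, ASPECT=fe, SUR=fe:
underlying: re-tediov-fi-i
1. e, o -> 0 / V _: fires at position(s) 7: retedivfii
2. e -> o, i -> u / B C0 _: no change
surface: retedivfii

cell CLASS=fe, ASPECT=fe, SUR=mi:
underlying: re-tediov-ta-i
1. e, o -> 0 / V _: fires at position(s) 7: retedivtai
2. e -> o, i -> u / B C0 _: fires at position(s) 10: retedivtau
surface: retedivtau

cell CLASS=ta, ASPECT=fe, SUR=zo:
underlying: re-tediov-ge-ok
1. e, o -> 0 / V _: fires at position(s) 7, 11: retedivgek
2. e -> o, i -> u / B C0 _: no change
surface: retedivgek


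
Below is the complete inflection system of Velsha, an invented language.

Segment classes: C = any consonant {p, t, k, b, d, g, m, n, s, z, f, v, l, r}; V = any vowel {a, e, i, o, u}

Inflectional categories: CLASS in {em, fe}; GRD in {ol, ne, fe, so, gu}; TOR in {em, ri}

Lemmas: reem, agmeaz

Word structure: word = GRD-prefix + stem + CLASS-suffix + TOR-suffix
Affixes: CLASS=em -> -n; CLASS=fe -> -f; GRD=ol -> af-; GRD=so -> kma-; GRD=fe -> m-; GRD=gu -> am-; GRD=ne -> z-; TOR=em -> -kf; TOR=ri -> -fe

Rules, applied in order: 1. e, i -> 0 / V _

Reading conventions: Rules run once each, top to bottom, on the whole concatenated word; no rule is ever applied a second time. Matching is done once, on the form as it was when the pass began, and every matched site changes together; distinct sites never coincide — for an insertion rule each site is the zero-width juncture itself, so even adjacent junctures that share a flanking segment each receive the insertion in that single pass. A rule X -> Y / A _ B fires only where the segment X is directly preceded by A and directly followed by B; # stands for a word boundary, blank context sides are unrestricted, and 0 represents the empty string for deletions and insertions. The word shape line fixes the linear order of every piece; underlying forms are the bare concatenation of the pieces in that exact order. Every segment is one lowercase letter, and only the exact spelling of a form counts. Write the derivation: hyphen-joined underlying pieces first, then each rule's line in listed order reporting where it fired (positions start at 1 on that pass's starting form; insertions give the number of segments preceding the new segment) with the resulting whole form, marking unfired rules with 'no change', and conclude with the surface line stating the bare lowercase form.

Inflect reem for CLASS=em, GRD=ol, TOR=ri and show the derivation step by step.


underlying: af-reem-n-fe
1. e, i -> 0 / V _: fires at position(s) 5: afremnfe
surface: afremnfe


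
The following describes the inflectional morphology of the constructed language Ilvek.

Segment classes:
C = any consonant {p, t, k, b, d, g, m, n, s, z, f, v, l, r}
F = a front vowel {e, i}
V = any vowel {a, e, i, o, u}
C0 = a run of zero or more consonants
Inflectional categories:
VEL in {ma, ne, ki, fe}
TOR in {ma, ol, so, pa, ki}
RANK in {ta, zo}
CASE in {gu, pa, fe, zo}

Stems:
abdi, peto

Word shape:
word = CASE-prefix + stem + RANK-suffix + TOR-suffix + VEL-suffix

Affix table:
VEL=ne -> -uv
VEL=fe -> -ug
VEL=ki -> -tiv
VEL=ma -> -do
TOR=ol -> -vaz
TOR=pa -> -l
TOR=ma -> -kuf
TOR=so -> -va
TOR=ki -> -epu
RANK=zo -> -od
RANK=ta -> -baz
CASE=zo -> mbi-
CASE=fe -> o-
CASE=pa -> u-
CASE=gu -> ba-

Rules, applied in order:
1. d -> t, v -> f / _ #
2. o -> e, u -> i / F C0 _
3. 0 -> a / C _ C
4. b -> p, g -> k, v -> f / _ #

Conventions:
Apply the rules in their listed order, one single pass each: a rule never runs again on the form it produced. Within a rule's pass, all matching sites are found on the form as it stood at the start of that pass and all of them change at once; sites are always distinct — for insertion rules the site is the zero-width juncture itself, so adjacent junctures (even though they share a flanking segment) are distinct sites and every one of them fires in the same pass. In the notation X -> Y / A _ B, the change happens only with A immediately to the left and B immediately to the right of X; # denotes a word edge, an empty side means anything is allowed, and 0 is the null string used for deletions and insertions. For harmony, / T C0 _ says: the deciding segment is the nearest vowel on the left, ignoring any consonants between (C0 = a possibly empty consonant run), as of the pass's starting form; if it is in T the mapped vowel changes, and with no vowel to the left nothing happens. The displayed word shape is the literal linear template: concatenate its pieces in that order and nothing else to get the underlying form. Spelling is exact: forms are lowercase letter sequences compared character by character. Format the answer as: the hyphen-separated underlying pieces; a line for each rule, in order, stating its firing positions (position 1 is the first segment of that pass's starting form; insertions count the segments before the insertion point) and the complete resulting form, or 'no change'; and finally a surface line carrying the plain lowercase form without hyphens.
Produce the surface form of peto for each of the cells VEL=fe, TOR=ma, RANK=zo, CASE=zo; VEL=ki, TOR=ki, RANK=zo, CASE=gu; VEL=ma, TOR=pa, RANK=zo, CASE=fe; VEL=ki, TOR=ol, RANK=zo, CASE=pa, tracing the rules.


cell VEL=fe, TOR=ma, RANK=zo, CASE=zo:
underlying: mbi-peto-od-kuf-ug
1. d -> t, v -> f / _ #: no change
2. o -> e, u -> i / F C0 _: fires at position(s) 7: mbipeteodkufug
3. 0 -> a / C _ C: inserts after position(s) 1, 9: mabipeteodakufug
4. b -> p, g -> k, v -> f / _ #: fires at position(s) 16: mabipeteodakufuk
surface: mabipeteodakufuk

cell VEL=ki, TOR=ki, RANK=zo, CASE=gu:
underlying: ba-peto-od-epu-tiv
1. d -> t, v -> f / _ #: fires at position(s) 14: bapetoodeputif
2. o -> e, u -> i / F C0 _: fires at position(s) 6, 11: bapeteodepitif
3. 0 -> a / C _ C: no change
4. b -> p, g -> k, v -> f / _ #: no change
surface: bapeteodepitif

cell VEL=ma, TOR=pa, RANK=zo, CASE=fe:
underlying: o-peto-od-l-do
1. d -> t, v -> f / _ #: no change
2. o -> e, u -> i / F C0 _: fires at position(s) 5: opeteodldo
3. 0 -> a / C _ C: inserts after position(s) 7, 8: opeteodalado
4. b -> p, g -> k, v -> f / _ #: no change
surface: opeteodalado

cell VEL=ki, TOR=ol, RANK=zo, CASE=pa:
underlying: u-peto-od-vaz-tiv
1. d -> t, v -> f / _ #: fires at position(s) 13: upetoodvaztif
2. o -> e, u -> i / F C0 _: fires at position(s) 5: upeteodvaztif
3. 0 -> a / C _ C: inserts after position(s) 7, 10: upeteodavazatif
4. b -> p, g -> k, v -> f / _ #: no change
surface: upeteodavazatif


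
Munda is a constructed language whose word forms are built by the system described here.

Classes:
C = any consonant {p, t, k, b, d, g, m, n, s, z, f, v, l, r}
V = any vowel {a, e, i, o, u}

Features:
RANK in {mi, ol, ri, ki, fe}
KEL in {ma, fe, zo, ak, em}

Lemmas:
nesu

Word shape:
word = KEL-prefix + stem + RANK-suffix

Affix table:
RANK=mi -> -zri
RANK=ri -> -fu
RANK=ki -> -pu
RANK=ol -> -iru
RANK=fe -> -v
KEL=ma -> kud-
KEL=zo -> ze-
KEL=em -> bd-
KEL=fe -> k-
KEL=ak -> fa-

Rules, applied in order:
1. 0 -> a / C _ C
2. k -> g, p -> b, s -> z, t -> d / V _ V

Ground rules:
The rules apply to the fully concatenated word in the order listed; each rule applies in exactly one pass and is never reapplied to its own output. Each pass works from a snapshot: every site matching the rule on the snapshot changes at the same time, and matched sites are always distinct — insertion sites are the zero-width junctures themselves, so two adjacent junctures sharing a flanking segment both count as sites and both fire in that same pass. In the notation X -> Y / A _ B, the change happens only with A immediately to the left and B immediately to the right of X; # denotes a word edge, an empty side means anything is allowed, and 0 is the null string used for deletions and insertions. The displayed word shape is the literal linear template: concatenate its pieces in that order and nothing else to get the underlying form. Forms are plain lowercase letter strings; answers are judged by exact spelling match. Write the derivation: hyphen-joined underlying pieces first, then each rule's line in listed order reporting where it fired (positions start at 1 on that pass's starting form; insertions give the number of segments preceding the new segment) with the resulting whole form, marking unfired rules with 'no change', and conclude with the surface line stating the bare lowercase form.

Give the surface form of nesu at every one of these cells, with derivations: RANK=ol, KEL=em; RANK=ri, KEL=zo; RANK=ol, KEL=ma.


cell RANK=ol, KEL=em:
underlying: bd-nesu-iru
1. 0 -> a / C _ C: inserts after position(s) 1, 2: badanesuiru
2. k -> g, p -> b, s -> z, t -> d / V _ V: fires at position(s) 7: badanezuiru
surface: badanezuiru

cell RANK=ri, KEL=zo:
underlying: ze-nesu-fu
1. 0 -> a / C _ C: no change
2. k -> g, p -> b, s -> z, t -> d / V _ V: fires at position(s) 5: zenezufu
surface: zenezufu

cell RANK=ol, KEL=ma:
underlying: kud-nesu-iru
1. 0 -> a / C _ C: inserts after position(s) 3: kudanesuiru
2. k -> g, p -> b, s -> z, t -> d / V _ V: fires at position(s) 7: kudanezuiru
surface: kudanezuiru


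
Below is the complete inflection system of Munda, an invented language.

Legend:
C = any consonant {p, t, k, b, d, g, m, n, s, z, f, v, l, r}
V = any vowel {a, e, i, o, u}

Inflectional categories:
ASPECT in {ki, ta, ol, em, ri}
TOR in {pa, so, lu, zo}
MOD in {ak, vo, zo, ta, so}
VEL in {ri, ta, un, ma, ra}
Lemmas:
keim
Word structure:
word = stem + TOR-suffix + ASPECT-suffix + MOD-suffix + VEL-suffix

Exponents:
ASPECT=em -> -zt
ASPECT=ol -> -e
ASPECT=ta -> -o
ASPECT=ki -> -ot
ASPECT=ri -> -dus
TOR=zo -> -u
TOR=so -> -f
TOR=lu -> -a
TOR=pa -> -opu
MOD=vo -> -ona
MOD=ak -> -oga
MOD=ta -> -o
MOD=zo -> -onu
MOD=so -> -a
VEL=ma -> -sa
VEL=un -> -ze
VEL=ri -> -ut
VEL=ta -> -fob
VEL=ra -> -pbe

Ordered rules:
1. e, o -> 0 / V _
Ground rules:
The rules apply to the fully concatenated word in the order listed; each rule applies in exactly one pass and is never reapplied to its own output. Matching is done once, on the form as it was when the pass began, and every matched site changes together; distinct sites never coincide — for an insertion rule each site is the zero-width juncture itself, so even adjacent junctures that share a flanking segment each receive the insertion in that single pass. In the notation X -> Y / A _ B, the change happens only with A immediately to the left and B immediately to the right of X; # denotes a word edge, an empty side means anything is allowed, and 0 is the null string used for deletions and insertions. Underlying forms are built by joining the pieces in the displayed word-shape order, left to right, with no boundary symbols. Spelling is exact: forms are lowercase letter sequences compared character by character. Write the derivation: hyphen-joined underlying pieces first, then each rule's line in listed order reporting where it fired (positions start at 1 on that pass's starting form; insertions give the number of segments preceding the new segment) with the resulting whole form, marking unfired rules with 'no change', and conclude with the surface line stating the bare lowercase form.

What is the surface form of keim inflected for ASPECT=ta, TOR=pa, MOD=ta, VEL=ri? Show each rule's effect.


underlying: keim-opu-o-o-ut
1. e, o -> 0 / V _: fires at position(s) 8, 9: keimopuut
surface: keimopuut


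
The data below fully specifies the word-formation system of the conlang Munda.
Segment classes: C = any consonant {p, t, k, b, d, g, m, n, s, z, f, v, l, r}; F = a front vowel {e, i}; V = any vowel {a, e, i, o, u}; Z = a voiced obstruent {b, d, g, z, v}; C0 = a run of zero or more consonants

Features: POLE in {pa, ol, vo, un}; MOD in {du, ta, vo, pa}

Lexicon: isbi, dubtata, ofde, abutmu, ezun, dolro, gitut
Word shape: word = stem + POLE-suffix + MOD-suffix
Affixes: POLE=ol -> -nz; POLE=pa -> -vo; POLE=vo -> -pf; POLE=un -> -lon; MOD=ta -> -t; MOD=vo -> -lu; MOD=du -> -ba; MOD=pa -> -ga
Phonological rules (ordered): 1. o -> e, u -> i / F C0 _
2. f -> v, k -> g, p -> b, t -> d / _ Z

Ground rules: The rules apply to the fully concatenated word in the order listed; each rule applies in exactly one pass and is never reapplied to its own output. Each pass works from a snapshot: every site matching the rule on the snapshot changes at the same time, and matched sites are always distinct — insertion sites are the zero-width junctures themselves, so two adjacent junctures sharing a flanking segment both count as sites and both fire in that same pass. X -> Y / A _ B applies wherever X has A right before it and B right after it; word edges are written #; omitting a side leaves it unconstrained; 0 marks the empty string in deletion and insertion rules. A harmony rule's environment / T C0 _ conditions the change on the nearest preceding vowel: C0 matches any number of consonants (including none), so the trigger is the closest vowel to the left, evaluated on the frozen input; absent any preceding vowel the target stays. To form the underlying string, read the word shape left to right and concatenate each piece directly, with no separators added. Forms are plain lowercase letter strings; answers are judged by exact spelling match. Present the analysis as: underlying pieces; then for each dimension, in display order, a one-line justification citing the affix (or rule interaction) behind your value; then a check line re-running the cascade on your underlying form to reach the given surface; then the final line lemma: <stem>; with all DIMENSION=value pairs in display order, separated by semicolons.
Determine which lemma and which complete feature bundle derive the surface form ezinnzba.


underlying: ezun-nz-ba
POLE=ol - signalled by the affix -nz
MOD=du - signalled by the affix -ba
check: ezunnzba -> ezinnzba -> ezinnzba
lemma: ezun; POLE=ol; MOD=du


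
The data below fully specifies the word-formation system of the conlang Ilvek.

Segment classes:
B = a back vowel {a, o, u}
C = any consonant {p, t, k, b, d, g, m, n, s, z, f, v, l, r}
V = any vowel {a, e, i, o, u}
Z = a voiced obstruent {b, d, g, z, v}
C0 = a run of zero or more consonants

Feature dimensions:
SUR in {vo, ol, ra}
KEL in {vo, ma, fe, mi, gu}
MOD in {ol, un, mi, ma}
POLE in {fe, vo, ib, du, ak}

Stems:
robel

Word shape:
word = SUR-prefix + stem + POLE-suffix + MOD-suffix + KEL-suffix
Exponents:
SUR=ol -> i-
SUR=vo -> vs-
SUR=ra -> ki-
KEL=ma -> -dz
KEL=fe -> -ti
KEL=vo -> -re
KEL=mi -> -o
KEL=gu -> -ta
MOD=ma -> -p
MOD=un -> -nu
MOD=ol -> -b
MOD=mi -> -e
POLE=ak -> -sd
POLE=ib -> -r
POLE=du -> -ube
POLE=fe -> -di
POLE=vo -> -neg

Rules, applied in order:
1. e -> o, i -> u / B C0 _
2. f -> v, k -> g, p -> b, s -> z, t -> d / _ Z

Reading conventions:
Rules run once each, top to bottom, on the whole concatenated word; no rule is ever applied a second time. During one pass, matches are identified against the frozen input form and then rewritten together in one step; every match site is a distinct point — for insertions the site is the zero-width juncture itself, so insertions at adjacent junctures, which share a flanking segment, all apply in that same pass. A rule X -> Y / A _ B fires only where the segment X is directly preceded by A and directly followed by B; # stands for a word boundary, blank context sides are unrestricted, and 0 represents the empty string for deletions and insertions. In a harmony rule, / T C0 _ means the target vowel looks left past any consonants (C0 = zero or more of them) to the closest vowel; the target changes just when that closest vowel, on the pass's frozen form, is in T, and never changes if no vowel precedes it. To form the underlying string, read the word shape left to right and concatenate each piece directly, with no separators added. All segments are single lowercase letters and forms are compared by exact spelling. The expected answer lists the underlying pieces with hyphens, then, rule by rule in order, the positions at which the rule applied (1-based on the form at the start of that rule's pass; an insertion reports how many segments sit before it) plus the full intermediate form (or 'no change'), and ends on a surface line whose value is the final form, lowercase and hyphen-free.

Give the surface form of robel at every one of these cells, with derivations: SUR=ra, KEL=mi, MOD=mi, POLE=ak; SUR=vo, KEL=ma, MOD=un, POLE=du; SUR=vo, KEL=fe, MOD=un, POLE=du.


cell SUR=ra, KEL=mi, MOD=mi, POLE=ak:
underlying: ki-robel-sd-e-o
1. e -> o, i -> u / B C0 _: fires at position(s) 6: kirobolsdeo
2. f -> v, k -> g, p -> b, s -> z, t -> d / _ Z: fires at position(s) 8: kirobolzdeo
surface: kirobolzdeo

cell SUR=vo, KEL=ma, MOD=un, POLE=du:
underlying: vs-robel-ube-nu-dz
1. e -> o, i -> u / B C0 _: fires at position(s) 6, 10: vsrobolubonudz
2. f -> v, k -> g, p -> b, s -> z, t -> d / _ Z: no change
surface: vsrobolubonudz

cell SUR=vo, KEL=fe, MOD=un, POLE=du:
underlying: vs-robel-ube-nu-ti
1. e -> o, i -> u / B C0 _: fires at position(s) 6, 10, 14: vsrobolubonutu
2. f -> v, k -> g, p -> b, s -> z, t -> d / _ Z: no change
surface: vsrobolubonutu


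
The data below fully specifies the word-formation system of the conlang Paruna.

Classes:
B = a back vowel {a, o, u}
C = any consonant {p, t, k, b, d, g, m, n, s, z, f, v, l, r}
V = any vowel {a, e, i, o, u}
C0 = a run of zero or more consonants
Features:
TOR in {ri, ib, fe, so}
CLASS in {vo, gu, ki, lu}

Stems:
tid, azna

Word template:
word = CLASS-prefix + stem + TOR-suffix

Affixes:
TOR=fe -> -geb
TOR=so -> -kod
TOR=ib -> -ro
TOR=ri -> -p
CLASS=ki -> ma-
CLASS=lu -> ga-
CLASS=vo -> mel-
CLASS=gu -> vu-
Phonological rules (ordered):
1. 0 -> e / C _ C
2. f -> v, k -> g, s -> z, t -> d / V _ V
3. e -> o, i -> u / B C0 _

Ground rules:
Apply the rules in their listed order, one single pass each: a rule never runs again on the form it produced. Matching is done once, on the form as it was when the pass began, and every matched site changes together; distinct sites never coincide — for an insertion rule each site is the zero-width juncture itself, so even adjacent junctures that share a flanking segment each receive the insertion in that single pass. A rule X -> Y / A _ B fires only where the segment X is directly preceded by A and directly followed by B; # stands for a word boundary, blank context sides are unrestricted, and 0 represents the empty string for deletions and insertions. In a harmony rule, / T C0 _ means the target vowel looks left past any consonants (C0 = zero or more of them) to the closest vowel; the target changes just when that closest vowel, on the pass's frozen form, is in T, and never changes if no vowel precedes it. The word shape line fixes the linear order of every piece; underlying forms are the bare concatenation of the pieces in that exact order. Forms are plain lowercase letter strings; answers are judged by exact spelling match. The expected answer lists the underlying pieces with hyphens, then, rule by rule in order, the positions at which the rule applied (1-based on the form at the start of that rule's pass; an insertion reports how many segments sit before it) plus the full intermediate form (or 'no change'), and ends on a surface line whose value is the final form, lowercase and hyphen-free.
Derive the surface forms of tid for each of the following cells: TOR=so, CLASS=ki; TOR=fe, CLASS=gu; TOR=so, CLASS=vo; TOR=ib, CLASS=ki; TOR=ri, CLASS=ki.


cell TOR=so, CLASS=ki:
underlying: ma-tid-kod
1. 0 -> e / C _ C: inserts after position(s) 5: matidekod
2. f -> v, k -> g, s -> z, t -> d / V _ V: fires at position(s) 3, 7: madidegod
3. e -> o, i -> u / B C0 _: fires at position(s) 4: madudegod
surface: madudegod

cell TOR=fe, CLASS=gu:
underlying: vu-tid-geb
1. 0 -> e / C _ C: inserts after position(s) 5: vutidegeb
2. f -> v, k -> g, s -> z, t -> d / V _ V: fires at position(s) 3: vudidegeb
3. e -> o, i -> u / B C0 _: fires at position(s) 4: vududegeb
surface: vududegeb

cell TOR=so, CLASS=vo:
underlying: mel-tid-kod
1. 0 -> e / C _ C: inserts after position(s) 3, 6: meletidekod
2. f -> v, k -> g, s -> z, t -> d / V _ V: fires at position(s) 5, 9: meledidegod
3. e -> o, i -> u / B C0 _: no change
surface: meledidegod

cell TOR=ib, CLASS=ki:
underlying: ma-tid-ro
1. 0 -> e / C _ C: inserts after position(s) 5: matidero
2. f -> v, k -> g, s -> z, t -> d / V _ V: fires at position(s) 3: madidero
3. e -> o, i -> u / B C0 _: fires at position(s) 4: madudero
surface: madudero

cell TOR=ri, CLASS=ki:
underlying: ma-tid-p
1. 0 -> e / C _ C: inserts after position(s) 5: matidep
2. f -> v, k -> g, s -> z, t -> d / V _ V: fires at position(s) 3: madidep
3. e -> o, i -> u / B C0 _: fires at position(s) 4: madudep
surface: madudep


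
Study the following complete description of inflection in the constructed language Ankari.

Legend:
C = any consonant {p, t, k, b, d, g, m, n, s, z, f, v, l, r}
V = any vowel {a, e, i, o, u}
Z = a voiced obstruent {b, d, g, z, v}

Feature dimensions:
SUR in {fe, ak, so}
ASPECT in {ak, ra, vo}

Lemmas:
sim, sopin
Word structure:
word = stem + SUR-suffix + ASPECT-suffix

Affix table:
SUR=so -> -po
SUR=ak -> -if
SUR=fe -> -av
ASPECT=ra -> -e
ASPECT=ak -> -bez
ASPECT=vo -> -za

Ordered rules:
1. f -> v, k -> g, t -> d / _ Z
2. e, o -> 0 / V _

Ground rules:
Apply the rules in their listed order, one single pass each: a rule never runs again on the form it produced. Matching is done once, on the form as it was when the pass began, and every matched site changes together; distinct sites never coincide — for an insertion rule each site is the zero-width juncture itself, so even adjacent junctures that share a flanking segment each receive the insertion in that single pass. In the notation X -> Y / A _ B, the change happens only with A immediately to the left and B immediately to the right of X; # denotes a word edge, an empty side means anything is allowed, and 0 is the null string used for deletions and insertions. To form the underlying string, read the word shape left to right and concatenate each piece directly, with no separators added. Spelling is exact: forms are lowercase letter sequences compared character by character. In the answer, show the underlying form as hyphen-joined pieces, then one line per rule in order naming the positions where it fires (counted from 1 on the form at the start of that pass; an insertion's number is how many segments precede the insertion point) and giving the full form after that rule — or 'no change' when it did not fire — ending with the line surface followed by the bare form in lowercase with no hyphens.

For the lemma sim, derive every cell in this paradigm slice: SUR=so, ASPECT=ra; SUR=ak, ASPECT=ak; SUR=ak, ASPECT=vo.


cell SUR=so, ASPECT=ra:
underlying: sim-po-e
1. f -> v, k -> g, t -> d / _ Z: no change
2. e, o -> 0 / V _: fires at position(s) 6: simpo
surface: simpo

cell SUR=ak, ASPECT=ak:
underlying: sim-if-bez
1. f -> v, k -> g, t -> d / _ Z: fires at position(s) 5: simivbez
2. e, o -> 0 / V _: no change
surface: simivbez

cell SUR=ak, ASPECT=vo:
underlying: sim-if-za
1. f -> v, k -> g, t -> d / _ Z: fires at position(s) 5: simivza
2. e, o -> 0 / V _: no change
surface: simivza


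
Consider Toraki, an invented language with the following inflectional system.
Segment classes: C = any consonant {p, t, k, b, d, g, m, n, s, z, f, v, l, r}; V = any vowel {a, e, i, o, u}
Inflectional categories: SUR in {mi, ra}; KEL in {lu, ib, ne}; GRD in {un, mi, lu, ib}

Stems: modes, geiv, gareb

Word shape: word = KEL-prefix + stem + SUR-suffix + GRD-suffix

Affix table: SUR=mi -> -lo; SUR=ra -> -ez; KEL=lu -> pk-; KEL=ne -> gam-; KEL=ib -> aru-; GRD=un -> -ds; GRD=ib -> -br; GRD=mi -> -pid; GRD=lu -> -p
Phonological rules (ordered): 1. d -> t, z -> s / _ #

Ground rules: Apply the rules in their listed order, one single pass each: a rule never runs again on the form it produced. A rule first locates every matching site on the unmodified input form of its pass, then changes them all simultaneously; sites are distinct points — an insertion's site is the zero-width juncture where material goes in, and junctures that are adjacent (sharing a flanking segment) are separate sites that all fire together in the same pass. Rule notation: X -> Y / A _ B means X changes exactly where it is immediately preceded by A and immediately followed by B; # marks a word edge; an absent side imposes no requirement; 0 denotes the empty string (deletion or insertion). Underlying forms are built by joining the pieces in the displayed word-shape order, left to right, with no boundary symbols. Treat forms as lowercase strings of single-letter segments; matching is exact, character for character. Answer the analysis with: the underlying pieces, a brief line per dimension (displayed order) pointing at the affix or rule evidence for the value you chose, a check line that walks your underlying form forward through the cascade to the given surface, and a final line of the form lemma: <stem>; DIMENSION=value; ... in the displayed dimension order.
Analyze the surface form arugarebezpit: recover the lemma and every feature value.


underlying: aru-gareb-ez-pid
SUR=ra - signalled by the affix -ez
KEL=ib - signalled by the affix aru-
GRD=mi - signalled by the affix -pid
check: arugarebezpid -> arugarebezpit
lemma: gareb; SUR=ra; KEL=ib; GRD=mi


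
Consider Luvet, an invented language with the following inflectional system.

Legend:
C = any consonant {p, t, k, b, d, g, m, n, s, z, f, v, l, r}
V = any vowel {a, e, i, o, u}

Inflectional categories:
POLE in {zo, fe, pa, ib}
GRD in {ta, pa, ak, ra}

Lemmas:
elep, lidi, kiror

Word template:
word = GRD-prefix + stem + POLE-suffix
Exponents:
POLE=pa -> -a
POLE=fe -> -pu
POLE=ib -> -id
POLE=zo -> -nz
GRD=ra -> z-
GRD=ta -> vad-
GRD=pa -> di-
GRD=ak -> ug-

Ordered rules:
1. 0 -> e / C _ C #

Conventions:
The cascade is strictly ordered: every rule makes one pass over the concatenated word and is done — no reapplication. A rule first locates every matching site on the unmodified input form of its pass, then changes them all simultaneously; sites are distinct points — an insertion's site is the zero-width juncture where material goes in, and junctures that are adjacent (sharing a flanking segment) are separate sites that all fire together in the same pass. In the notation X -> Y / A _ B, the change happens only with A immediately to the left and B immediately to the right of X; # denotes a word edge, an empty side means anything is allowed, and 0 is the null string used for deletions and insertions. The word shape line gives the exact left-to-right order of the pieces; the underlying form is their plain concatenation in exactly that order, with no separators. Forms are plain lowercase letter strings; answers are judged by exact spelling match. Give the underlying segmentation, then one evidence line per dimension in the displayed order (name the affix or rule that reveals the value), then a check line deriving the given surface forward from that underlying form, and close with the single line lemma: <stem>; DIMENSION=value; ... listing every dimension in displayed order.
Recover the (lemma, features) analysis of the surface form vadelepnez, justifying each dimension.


underlying: vad-elep-nz
POLE=zo - signalled by the affix -nz
GRD=ta - signalled by the affix vad-
check: vadelepnz -> vadelepnez
lemma: elep; POLE=zo; GRD=ta


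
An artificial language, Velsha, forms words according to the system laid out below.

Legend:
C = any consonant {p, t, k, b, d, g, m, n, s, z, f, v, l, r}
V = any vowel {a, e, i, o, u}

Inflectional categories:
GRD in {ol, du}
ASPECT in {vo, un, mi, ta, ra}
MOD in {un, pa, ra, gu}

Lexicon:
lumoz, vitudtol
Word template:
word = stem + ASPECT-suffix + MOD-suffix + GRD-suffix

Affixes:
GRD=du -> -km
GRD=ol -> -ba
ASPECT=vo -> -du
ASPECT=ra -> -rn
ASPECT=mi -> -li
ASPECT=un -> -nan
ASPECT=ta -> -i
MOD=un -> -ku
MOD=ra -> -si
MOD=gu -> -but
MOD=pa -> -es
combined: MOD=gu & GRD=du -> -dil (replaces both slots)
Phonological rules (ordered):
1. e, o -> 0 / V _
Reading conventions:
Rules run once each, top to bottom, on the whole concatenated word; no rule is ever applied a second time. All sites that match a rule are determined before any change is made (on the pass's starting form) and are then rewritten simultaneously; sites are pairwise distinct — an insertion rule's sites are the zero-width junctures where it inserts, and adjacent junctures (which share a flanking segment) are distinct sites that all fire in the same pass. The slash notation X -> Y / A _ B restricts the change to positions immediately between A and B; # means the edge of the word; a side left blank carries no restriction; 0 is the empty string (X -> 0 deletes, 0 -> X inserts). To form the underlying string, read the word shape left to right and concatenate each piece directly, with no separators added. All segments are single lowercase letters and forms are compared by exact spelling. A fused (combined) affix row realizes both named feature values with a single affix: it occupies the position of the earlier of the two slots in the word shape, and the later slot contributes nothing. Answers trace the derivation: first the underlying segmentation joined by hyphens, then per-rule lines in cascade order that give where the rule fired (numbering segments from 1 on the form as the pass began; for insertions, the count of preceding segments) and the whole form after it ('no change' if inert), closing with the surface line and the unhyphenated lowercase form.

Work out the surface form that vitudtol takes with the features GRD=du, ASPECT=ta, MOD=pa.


underlying: vitudtol-i-es-km
1. e, o -> 0 / V _: fires at position(s) 10: vitudtoliskm
surface: vitudtoliskm


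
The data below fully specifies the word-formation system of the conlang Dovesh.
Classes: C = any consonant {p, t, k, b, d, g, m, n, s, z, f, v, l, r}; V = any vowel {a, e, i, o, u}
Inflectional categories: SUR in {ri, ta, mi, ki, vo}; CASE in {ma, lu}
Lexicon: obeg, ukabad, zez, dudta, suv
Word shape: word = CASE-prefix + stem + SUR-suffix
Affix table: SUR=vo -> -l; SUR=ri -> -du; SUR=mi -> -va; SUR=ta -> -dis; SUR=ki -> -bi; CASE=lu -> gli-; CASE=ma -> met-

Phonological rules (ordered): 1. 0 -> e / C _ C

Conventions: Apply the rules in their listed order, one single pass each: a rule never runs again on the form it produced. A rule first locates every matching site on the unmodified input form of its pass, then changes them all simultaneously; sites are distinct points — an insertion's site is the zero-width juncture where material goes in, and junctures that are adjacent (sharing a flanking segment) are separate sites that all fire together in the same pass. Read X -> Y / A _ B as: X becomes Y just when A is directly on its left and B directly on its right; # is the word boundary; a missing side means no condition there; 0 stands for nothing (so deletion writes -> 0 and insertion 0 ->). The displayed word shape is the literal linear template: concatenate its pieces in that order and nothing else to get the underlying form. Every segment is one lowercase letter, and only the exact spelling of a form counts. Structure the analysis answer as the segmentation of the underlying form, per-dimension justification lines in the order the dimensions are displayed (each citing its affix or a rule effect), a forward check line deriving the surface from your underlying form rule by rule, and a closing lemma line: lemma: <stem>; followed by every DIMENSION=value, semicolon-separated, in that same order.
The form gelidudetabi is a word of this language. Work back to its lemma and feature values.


underlying: gli-dudta-bi
SUR=ki - signalled by the affix -bi
CASE=lu - signalled by the affix gli-
check: glidudtabi -> gelidudetabi
lemma: dudta; SUR=ki; CASE=lu


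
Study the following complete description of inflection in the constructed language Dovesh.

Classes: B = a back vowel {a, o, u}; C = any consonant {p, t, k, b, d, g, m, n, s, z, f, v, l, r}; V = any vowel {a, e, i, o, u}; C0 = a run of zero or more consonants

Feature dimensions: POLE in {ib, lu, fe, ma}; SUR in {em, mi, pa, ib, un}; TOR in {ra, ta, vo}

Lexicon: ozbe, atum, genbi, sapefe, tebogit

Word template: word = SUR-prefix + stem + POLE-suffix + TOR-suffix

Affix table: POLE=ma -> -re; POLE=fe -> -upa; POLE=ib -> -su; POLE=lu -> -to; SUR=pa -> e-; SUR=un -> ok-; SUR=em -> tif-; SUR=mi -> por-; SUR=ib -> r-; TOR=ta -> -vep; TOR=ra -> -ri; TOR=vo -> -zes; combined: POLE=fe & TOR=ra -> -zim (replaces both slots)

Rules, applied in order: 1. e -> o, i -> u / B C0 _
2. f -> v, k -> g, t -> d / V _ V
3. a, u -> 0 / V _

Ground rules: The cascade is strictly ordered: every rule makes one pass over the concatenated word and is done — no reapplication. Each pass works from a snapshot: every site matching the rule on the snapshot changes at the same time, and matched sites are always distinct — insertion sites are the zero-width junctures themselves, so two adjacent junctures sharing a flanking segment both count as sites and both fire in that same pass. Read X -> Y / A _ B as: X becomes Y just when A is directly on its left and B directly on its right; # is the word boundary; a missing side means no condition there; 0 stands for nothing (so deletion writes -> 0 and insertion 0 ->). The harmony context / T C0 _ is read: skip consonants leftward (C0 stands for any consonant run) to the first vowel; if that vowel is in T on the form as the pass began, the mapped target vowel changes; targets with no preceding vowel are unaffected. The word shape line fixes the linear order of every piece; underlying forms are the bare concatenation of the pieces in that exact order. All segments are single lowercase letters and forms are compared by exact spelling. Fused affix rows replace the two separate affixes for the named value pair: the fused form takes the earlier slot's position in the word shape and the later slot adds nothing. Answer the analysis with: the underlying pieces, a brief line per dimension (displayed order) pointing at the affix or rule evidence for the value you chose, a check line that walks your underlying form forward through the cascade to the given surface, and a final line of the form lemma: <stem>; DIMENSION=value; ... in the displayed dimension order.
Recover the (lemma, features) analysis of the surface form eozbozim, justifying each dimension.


underlying: e-ozbe-zim
POLE=fe - signalled by the combined affix row
SUR=pa - signalled by the affix e-
TOR=ra - signalled by the combined affix row
check: eozbezim -> eozbozim -> eozbozim -> eozbozim
lemma: ozbe; POLE=fe; SUR=pa; TOR=ra
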